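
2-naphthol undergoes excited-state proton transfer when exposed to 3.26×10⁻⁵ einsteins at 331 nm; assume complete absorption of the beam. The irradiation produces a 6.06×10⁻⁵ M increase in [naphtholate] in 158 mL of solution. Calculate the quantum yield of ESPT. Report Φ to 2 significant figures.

Φ = 0.29

Product: (6.06×10⁻⁵ M)(0.158 L) = 9.575×10⁻⁶ mol.
Φ = 9.575×10⁻⁶ mol / 3.26×10⁻⁵ mol photons = 0.29.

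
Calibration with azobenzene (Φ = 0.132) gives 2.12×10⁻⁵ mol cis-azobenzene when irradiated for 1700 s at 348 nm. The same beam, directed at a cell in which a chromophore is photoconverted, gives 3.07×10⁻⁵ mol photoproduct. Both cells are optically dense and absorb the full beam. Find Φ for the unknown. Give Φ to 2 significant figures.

Photons absorbed by the actinometer: 2.12×10⁻⁵ / 0.132 = 1.606×10⁻⁴ mol.
Φ(unknown) = 3.07×10⁻⁵ / 1.606×10⁻⁴ = 0.19.

Φ = 0.19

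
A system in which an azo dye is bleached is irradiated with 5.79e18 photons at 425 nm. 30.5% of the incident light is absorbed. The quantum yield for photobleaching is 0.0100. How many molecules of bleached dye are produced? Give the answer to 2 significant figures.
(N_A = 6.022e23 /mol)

1.8e16 molecules

Moles of photons: 5.79e18 / 6.022e23 = 9.615e-6 mol.
Photons absorbed: 0.305 × 9.615e-6 = 2.933e-6 mol.
Product: Φ × n_abs = 0.0100 × 2.933e-6 = 2.933e-8 mol.
As a count: 2.933e-8 × 6.022e23 = 1.8e16.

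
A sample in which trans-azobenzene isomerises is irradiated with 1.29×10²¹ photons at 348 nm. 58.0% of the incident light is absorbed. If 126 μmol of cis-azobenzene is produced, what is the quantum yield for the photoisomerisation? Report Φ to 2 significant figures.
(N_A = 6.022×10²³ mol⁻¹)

Product: 126 μmol = 1.26×10⁻⁴ mol.
Moles of photons: 1.29×10²¹ / 6.022×10²³ = 0.002142 mol.
Photons absorbed: 0.580 × 0.002142 = 0.001242 mol.
Φ = 1.26×10⁻⁴ mol / 0.001242 mol photons = 0.10.

Φ = 0.10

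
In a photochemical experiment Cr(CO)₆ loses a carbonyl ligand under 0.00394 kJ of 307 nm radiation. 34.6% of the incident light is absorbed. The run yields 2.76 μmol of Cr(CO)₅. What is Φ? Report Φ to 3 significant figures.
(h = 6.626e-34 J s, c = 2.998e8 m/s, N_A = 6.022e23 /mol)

Φ = 0.789

Product: 2.76 μmol = 2.76e-6 mol.
Photon energy at 307 nm: hc/λ = (6.626e-34)(2.998e8)/(307e-9) = 6.471e-19 J.
Incident energy: 0.00394 kJ = 3.94 J.
Photons incident: 3.94 / 6.471e-19 = 6.089e18, i.e. 6.089e18/6.022e23 = 1.011e-5 mol.
Photons absorbed: 0.346 × 1.011e-5 = 3.498e-6 mol.
Φ = 2.76e-6 mol / 3.498e-6 mol photons = 0.789.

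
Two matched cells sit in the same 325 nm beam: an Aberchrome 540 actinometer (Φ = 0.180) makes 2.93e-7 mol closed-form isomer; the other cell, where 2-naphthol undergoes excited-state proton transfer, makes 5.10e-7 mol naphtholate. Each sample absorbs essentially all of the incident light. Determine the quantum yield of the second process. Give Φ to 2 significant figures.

Φ = 0.31

Photons absorbed by the actinometer: 2.93e-7 / 0.180 = 1.628e-6 mol.
Φ(unknown) = 5.10e-7 / 1.628e-6 = 0.31.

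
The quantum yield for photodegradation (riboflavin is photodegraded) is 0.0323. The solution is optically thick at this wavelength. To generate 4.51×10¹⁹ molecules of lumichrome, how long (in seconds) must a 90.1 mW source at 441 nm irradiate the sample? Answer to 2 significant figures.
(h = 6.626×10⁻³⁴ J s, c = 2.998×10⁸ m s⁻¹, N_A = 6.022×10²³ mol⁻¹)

t ≈ 7000 s

Product: 4.51×10¹⁹ / 6.022×10²³ = 7.489×10⁻⁵ mol.
Photons that must be absorbed: 7.489×10⁻⁵ / 0.0323 = 0.002319 mol.
Photon energy: hc/λ = 4.504×10⁻¹⁹ J; per mole, 2.712×10⁵ J mol⁻¹.
Energy required: 0.002319 × 2.712×10⁵ = 628.9 J.
Time: 628.9 J / 0.0901 W = 7000 s.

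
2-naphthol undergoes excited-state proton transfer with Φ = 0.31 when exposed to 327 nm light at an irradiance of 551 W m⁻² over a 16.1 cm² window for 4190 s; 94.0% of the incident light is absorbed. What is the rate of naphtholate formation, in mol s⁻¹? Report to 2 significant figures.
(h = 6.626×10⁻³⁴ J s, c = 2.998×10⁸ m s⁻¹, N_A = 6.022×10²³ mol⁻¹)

Photon energy at 327 nm: hc/λ = (6.626×10⁻³⁴)(2.998×10⁸)/(327×10⁻⁹) = 6.075×10⁻¹⁹ J.
Energy delivered: (551 W m⁻²)(16.1×10⁻⁴ m²)(4190 s) = 3717 J.
Photons incident: 3717 / 6.075×10⁻¹⁹ = 6.119×10²¹, i.e. 6.119×10²¹/6.022×10²³ = 0.01016 mol.
Photons absorbed: 0.940 × 0.01016 = 0.009550 mol.
Product formed: 0.31 × 0.009550 = 0.002961 mol.
Rate: 0.002961 / 4190 s = 7.1×10⁻⁷ mol s⁻¹.

7.1×10⁻⁷ mol s⁻¹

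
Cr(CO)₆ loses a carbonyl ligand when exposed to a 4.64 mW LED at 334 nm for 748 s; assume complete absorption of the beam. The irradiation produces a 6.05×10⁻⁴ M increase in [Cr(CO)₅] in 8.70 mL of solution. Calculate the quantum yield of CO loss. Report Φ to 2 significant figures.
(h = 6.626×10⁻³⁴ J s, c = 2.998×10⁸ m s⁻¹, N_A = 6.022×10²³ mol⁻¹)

Product: (6.05×10⁻⁴ M)(0.0087 L) = 5.264×10⁻⁶ mol.
Photon energy at 334 nm: hc/λ = (6.626×10⁻³⁴)(2.998×10⁸)/(334×10⁻⁹) = 5.948×10⁻¹⁹ J.
Energy delivered: (4.64 mW)(748 s) = 3.471 J.
Photons incident: 3.471 / 5.948×10⁻¹⁹ = 5.836×10¹⁸, i.e. 5.836×10¹⁸/6.022×10²³ = 9.691×10⁻⁶ mol.
Φ = 5.264×10⁻⁶ mol / 9.691×10⁻⁶ mol photons = 0.54.

Φ = 0.54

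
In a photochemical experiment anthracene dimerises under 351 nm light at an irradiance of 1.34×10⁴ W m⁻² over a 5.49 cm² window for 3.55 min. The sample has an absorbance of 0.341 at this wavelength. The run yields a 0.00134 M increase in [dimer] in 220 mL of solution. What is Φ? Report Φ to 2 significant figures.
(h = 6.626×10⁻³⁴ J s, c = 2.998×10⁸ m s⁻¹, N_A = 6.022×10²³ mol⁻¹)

Product: (0.00134 M)(0.22 L) = 2.948×10⁻⁴ mol.
Photon energy at 351 nm: hc/λ = (6.626×10⁻³⁴)(2.998×10⁸)/(351×10⁻⁹) = 5.659×10⁻¹⁹ J.
Energy delivered: (1.34×10⁴ W m⁻²)(5.49×10⁻⁴ m²)(213 s) = 1567 J.
Photons incident: 1567 / 5.659×10⁻¹⁹ = 2.769×10²¹, i.e. 2.769×10²¹/6.022×10²³ = 0.004598 mol.
Fraction absorbed: 1 − 10^(−0.341) = 0.5440.
Photons absorbed: 0.5440 × 0.004598 = 0.002501 mol.
Φ = 2.948×10⁻⁴ mol / 0.002501 mol photons = 0.12.

Φ = 0.12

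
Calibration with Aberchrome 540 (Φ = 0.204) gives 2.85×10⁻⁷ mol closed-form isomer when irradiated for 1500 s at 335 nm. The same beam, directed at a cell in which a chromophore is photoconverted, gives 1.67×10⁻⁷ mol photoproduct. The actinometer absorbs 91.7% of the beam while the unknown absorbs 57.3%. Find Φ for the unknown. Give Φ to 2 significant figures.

Φ = 0.19

Photons absorbed by the actinometer: 2.85×10⁻⁷ / 0.204 = 1.397×10⁻⁶ mol.
Incident flux: 1.397×10⁻⁶ / 0.917 = 1.523×10⁻⁶ einstein.
Absorbed by unknown: 0.573 × 1.523×10⁻⁶ = 8.727×10⁻⁷ mol.
Φ(unknown) = 1.67×10⁻⁷ / 8.727×10⁻⁷ = 0.19.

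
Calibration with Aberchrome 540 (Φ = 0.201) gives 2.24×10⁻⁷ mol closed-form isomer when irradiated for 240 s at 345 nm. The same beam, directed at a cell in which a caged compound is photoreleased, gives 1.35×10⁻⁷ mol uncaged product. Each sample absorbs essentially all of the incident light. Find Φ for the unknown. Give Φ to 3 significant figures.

Φ = 0.121

Photons absorbed by the actinometer: 2.24×10⁻⁷ / 0.201 = 1.114×10⁻⁶ mol.
Φ(unknown) = 1.35×10⁻⁷ / 1.114×10⁻⁶ = 0.121.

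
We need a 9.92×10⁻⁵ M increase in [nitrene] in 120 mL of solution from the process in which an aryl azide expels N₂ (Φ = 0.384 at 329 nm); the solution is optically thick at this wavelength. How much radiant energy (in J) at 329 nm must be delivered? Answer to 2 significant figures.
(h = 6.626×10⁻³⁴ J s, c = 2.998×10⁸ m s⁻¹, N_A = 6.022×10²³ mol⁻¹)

11 J

Product: (9.92×10⁻⁵ M)(0.12 L) = 1.190×10⁻⁵ mol.
Photons that must be absorbed: 1.190×10⁻⁵ / 0.384 = 3.099×10⁻⁵ mol.
Photon energy: hc/λ = 6.038×10⁻¹⁹ J; per mole, 3.636×10⁵ J mol⁻¹.
Energy required: 3.099×10⁻⁵ × 3.636×10⁵ = 11 J.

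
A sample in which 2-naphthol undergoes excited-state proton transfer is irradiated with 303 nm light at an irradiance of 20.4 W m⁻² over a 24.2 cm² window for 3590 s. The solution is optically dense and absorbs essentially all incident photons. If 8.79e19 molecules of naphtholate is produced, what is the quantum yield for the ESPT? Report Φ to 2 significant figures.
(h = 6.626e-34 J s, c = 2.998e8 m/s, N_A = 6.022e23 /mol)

Φ = 0.33

Product: 8.79e19 / 6.022e23 = 1.460e-4 mol.
Photon energy at 303 nm: hc/λ = (6.626e-34)(2.998e8)/(303e-9) = 6.556e-19 J.
Energy delivered: (20.4 W m⁻²)(24.2e-4 m²)(3590 s) = 177.2 J.
Photons incident: 177.2 / 6.556e-19 = 2.703e20, i.e. 2.703e20/6.022e23 = 4.489e-4 mol.
Φ = 1.460e-4 mol / 4.489e-4 mol photons = 0.33.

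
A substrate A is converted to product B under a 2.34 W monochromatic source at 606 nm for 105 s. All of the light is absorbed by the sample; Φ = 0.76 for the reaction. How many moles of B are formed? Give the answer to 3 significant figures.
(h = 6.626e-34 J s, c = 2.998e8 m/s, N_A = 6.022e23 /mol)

Photon energy at 606 nm: hc/λ = (6.626e-34)(2.998e8)/(606e-9) = 3.278e-19 J.
Energy delivered: (2.34 W)(105 s) = 245.7 J.
Photons incident: 245.7 / 3.278e-19 = 7.495e20, i.e. 7.495e20/6.022e23 = 0.001245 mol.
Product: Φ × n_abs = 0.76 × 0.001245 = 9.462e-4 mol.

9.46e-4 mol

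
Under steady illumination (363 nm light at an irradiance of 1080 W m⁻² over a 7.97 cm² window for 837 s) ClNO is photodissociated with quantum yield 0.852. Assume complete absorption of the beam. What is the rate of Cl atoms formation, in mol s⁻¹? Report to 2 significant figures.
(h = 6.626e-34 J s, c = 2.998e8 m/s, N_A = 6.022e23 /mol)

2.2e-6 mol s⁻¹

Photon energy at 363 nm: hc/λ = (6.626e-34)(2.998e8)/(363e-9) = 5.472e-19 J.
Energy delivered: (1080 W m⁻²)(7.97e-4 m²)(837 s) = 720.5 J.
Photons incident: 720.5 / 5.472e-19 = 1.317e21, i.e. 1.317e21/6.022e23 = 0.002187 mol.
Product formed: 0.852 × 0.002187 = 0.001863 mol.
Rate: 0.001863 / 837 s = 2.2e-6 mol s⁻¹.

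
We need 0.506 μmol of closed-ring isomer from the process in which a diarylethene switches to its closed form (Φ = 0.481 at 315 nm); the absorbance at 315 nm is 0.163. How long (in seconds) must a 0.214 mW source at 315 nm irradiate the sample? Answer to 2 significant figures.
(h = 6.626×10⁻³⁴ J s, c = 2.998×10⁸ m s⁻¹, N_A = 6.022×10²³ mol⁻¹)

Product: 0.506 μmol = 5.06×10⁻⁷ mol.
Photons that must be absorbed: 5.06×10⁻⁷ / 0.481 = 1.052×10⁻⁶ mol.
Fraction absorbed: 1 − 10^(−0.163) = 0.3129.
Incident photons needed: 1.052×10⁻⁶ / 0.3129 = 3.362×10⁻⁶ mol.
Photon energy: hc/λ = 6.306×10⁻¹⁹ J; per mole, 3.797×10⁵ J mol⁻¹.
Energy required: 3.362×10⁻⁶ × 3.797×10⁵ = 1.277 J.
Time: 1.277 J / 0.000214 W = 6000 s.

t ≈ 6000 s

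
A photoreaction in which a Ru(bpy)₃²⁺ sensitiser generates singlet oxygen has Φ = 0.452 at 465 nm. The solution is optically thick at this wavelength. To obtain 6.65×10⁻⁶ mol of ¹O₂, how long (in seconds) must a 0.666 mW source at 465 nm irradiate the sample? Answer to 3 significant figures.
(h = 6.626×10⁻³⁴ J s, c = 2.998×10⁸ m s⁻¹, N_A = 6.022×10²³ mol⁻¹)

Photons that must be absorbed: 6.65×10⁻⁶ / 0.452 = 1.471×10⁻⁵ mol.
Photon energy: hc/λ = 4.272×10⁻¹⁹ J; per mole, 2.573×10⁵ J mol⁻¹.
Energy required: 1.471×10⁻⁵ × 2.573×10⁵ = 3.785 J.
Time: 3.785 J / 0.000666 W = 5680 s.

t ≈ 5680 s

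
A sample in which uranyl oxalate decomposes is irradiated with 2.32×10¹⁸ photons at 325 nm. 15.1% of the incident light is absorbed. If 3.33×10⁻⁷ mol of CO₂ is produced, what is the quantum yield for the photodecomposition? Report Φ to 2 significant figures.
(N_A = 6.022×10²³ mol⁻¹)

Φ = 0.57

Moles of photons: 2.32×10¹⁸ / 6.022×10²³ = 3.853×10⁻⁶ mol.
Photons absorbed: 0.151 × 3.853×10⁻⁶ = 5.818×10⁻⁷ mol.
Φ = 3.33×10⁻⁷ mol / 5.818×10⁻⁷ mol photons = 0.57.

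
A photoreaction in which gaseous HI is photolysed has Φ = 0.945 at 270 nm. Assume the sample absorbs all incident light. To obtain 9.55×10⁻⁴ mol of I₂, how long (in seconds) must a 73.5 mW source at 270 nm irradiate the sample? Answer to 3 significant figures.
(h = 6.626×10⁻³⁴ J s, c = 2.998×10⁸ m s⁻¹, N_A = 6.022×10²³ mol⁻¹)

Photons that must be absorbed: 9.55×10⁻⁴ / 0.945 = 0.001011 mol.
Photon energy: hc/λ = 7.357×10⁻¹⁹ J; per mole, 4.430×10⁵ J mol⁻¹.
Energy required: 0.001011 × 4.430×10⁵ = 447.9 J.
Time: 447.9 J / 0.0735 W = 6090 s.

t ≈ 6090 s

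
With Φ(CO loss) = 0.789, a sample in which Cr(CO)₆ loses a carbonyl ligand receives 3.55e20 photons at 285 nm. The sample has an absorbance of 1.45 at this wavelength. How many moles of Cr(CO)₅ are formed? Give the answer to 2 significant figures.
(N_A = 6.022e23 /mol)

4.5e-4 mol

Moles of photons: 3.55e20 / 6.022e23 = 5.895e-4 mol.
Fraction absorbed: 1 − 10^(−1.45) = 0.9645.
Photons absorbed: 0.9645 × 5.895e-4 = 5.686e-4 mol.
Product: Φ × n_abs = 0.789 × 5.686e-4 = 4.486e-4 mol.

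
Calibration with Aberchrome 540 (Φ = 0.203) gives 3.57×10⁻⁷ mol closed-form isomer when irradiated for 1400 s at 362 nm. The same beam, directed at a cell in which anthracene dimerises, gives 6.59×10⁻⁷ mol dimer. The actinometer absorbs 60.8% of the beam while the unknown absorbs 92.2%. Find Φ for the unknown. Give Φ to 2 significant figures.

Photons absorbed by the actinometer: 3.57×10⁻⁷ / 0.203 = 1.759×10⁻⁶ mol.
Incident flux: 1.759×10⁻⁶ / 0.608 = 2.893×10⁻⁶ einstein.
Absorbed by unknown: 0.922 × 2.893×10⁻⁶ = 2.667×10⁻⁶ mol.
Φ(unknown) = 6.59×10⁻⁷ / 2.667×10⁻⁶ = 0.25.

Φ = 0.25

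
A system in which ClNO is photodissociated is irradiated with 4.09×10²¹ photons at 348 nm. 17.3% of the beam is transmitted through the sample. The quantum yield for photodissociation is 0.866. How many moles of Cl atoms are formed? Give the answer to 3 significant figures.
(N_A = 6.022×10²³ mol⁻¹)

Moles of photons: 4.09×10²¹ / 6.022×10²³ = 0.006792 mol.
Fraction absorbed: 1 − 17.3/100 = 0.8270.
Photons absorbed: 0.8270 × 0.006792 = 0.005617 mol.
Product: Φ × n_abs = 0.866 × 0.005617 = 0.004864 mol.

0.00486 mol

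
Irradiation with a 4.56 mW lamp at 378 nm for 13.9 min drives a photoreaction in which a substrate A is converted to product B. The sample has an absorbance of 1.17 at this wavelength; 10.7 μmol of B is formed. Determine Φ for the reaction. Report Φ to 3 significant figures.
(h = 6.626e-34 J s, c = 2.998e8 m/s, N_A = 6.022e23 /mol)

Φ = 0.955

Product: 10.7 μmol = 1.07e-5 mol.
Photon energy at 378 nm: hc/λ = (6.626e-34)(2.998e8)/(378e-9) = 5.255e-19 J.
Energy delivered: (4.56 mW)(834 s) = 3.803 J.
Photons incident: 3.803 / 5.255e-19 = 7.237e18, i.e. 7.237e18/6.022e23 = 1.202e-5 mol.
Fraction absorbed: 1 − 10^(−1.17) = 0.9324.
Photons absorbed: 0.9324 × 1.202e-5 = 1.121e-5 mol.
Φ = 1.07e-5 mol / 1.121e-5 mol photons = 0.955.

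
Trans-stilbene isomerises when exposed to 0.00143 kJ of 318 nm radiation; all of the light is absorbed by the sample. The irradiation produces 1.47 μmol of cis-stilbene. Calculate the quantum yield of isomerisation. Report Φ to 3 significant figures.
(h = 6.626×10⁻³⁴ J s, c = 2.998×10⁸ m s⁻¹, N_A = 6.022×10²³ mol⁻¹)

Φ = 0.387

Product: 1.47 μmol = 1.47×10⁻⁶ mol.
Photon energy at 318 nm: hc/λ = (6.626×10⁻³⁴)(2.998×10⁸)/(318×10⁻⁹) = 6.247×10⁻¹⁹ J.
Incident energy: 0.00143 kJ = 1.43 J.
Photons incident: 1.43 / 6.247×10⁻¹⁹ = 2.289×10¹⁸, i.e. 2.289×10¹⁸/6.022×10²³ = 3.801×10⁻⁶ mol.
Φ = 1.47×10⁻⁶ mol / 3.801×10⁻⁶ mol photons = 0.387.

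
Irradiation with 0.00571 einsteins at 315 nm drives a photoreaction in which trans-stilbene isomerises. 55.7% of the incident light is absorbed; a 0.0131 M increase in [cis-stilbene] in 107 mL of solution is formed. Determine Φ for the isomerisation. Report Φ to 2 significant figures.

Φ = 0.44

Product: (0.0131 M)(0.107 L) = 0.001402 mol.
Photons absorbed: 0.557 × 0.00571 = 0.003180 mol.
Φ = 0.001402 mol / 0.003180 mol photons = 0.44.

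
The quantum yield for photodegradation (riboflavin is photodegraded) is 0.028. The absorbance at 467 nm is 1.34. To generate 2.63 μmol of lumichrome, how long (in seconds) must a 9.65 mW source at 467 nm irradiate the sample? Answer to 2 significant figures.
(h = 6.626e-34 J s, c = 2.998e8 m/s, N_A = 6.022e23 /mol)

Product: 2.63 μmol = 2.63e-6 mol.
Photons that must be absorbed: 2.63e-6 / 0.028 = 9.393e-5 mol.
Fraction absorbed: 1 − 10^(−1.34) = 0.9543.
Incident photons needed: 9.393e-5 / 0.9543 = 9.843e-5 mol.
Photon energy: hc/λ = 4.254e-19 J; per mole, 2.562e5 J mol⁻¹.
Energy required: 9.843e-5 × 2.562e5 = 25.22 J.
Time: 25.22 J / 0.00965 W = 2600 s.

t ≈ 2600 s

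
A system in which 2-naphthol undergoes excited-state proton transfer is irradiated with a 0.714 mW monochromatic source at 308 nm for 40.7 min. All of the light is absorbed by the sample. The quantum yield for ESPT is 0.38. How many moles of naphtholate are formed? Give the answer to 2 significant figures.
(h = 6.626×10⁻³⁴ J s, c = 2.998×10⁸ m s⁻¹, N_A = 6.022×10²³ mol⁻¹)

Photon energy at 308 nm: hc/λ = (6.626×10⁻³⁴)(2.998×10⁸)/(308×10⁻⁹) = 6.450×10⁻¹⁹ J.
Energy delivered: (0.714 mW)(2442 s) = 1.744 J.
Photons incident: 1.744 / 6.450×10⁻¹⁹ = 2.704×10¹⁸, i.e. 2.704×10¹⁸/6.022×10²³ = 4.490×10⁻⁶ mol.
Product: Φ × n_abs = 0.38 × 4.490×10⁻⁶ = 1.706×10⁻⁶ mol.

1.7×10⁻⁶ mol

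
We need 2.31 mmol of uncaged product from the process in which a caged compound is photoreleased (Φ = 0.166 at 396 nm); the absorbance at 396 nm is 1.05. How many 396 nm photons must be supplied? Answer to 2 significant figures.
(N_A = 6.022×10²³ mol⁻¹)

9.2×10²¹ photons

Product: 2.31 mmol = 0.00231 mol.
Photons that must be absorbed: 0.00231 / 0.166 = 0.01392 mol.
Fraction absorbed: 1 − 10^(−1.05) = 0.9109.
Incident photons needed: 0.01392 / 0.9109 = 0.01528 mol.
Photon count: 0.01528 × 6.022×10²³ = 9.2×10²¹.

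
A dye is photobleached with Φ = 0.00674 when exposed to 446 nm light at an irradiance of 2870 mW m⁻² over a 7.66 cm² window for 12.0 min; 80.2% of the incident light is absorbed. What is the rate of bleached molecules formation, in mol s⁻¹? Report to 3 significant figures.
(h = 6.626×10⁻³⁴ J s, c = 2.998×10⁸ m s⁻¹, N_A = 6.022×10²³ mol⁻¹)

4.43×10⁻¹¹ mol s⁻¹

Photon energy at 446 nm: hc/λ = (6.626×10⁻³⁴)(2.998×10⁸)/(446×10⁻⁹) = 4.454×10⁻¹⁹ J.
Energy delivered: (2870 mW m⁻²)(7.66×10⁻⁴ m²)(720 s) = 1.583 J.
Photons incident: 1.583 / 4.454×10⁻¹⁹ = 3.554×10¹⁸, i.e. 3.554×10¹⁸/6.022×10²³ = 5.902×10⁻⁶ mol.
Photons absorbed: 0.802 × 5.902×10⁻⁶ = 4.733×10⁻⁶ mol.
Product formed: 0.00674 × 4.733×10⁻⁶ = 3.190×10⁻⁸ mol.
Rate: 3.190×10⁻⁸ / 720 s = 4.43×10⁻¹¹ mol s⁻¹.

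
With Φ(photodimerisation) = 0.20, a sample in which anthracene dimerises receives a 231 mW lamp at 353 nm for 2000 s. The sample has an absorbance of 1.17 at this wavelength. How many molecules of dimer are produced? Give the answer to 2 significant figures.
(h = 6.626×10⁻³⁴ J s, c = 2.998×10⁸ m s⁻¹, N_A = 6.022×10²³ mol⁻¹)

1.5×10²⁰ molecules

Photon energy at 353 nm: hc/λ = (6.626×10⁻³⁴)(2.998×10⁸)/(353×10⁻⁹) = 5.627×10⁻¹⁹ J.
Energy delivered: (231 mW)(2000 s) = 462.0 J.
Photons incident: 462.0 / 5.627×10⁻¹⁹ = 8.210×10²⁰, i.e. 8.210×10²⁰/6.022×10²³ = 0.001363 mol.
Fraction absorbed: 1 − 10^(−1.17) = 0.9324.
Photons absorbed: 0.9324 × 0.001363 = 0.001271 mol.
Product: Φ × n_abs = 0.20 × 0.001271 = 2.542×10⁻⁴ mol.
As a count: 2.542×10⁻⁴ × 6.022×10²³ = 1.5×10²⁰.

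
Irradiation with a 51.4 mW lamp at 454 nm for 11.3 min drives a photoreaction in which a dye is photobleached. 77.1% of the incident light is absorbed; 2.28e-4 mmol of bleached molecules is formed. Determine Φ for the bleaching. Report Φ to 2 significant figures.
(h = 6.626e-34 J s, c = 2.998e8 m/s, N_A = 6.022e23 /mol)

Product: 2.28e-4 mmol = 2.28e-7 mol.
Photon energy at 454 nm: hc/λ = (6.626e-34)(2.998e8)/(454e-9) = 4.375e-19 J.
Energy delivered: (51.4 mW)(678 s) = 34.85 J.
Photons incident: 34.85 / 4.375e-19 = 7.966e19, i.e. 7.966e19/6.022e23 = 1.323e-4 mol.
Photons absorbed: 0.771 × 1.323e-4 = 1.020e-4 mol.
Φ = 2.28e-7 mol / 1.020e-4 mol photons = 0.0022.

Φ = 0.0022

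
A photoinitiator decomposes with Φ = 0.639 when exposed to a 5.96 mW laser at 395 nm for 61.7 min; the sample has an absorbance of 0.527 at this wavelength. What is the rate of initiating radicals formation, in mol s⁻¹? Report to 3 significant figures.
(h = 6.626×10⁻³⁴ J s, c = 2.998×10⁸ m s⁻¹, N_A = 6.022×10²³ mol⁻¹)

8.84×10⁻⁹ mol s⁻¹

Photon energy at 395 nm: hc/λ = (6.626×10⁻³⁴)(2.998×10⁸)/(395×10⁻⁹) = 5.029×10⁻¹⁹ J.
Energy delivered: (5.96 mW)(3702 s) = 22.06 J.
Photons incident: 22.06 / 5.029×10⁻¹⁹ = 4.387×10¹⁹, i.e. 4.387×10¹⁹/6.022×10²³ = 7.285×10⁻⁵ mol.
Fraction absorbed: 1 − 10^(−0.527) = 0.7028.
Photons absorbed: 0.7028 × 7.285×10⁻⁵ = 5.120×10⁻⁵ mol.
Product formed: 0.639 × 5.120×10⁻⁵ = 3.272×10⁻⁵ mol.
Rate: 3.272×10⁻⁵ / 3702 s = 8.84×10⁻⁹ mol s⁻¹.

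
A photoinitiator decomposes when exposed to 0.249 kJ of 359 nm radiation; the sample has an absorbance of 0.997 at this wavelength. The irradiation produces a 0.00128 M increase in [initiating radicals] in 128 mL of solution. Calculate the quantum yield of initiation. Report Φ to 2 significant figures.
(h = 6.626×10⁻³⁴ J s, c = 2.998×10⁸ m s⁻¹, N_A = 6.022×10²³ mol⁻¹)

Φ = 0.24

Product: (0.00128 M)(0.128 L) = 1.638×10⁻⁴ mol.
Photon energy at 359 nm: hc/λ = (6.626×10⁻³⁴)(2.998×10⁸)/(359×10⁻⁹) = 5.533×10⁻¹⁹ J.
Incident energy: 0.249 kJ = 249 J.
Photons incident: 249 / 5.533×10⁻¹⁹ = 4.500×10²⁰, i.e. 4.500×10²⁰/6.022×10²³ = 7.473×10⁻⁴ mol.
Fraction absorbed: 1 − 10^(−0.997) = 0.8993.
Photons absorbed: 0.8993 × 7.473×10⁻⁴ = 6.720×10⁻⁴ mol.
Φ = 1.638×10⁻⁴ mol / 6.720×10⁻⁴ mol photons = 0.24.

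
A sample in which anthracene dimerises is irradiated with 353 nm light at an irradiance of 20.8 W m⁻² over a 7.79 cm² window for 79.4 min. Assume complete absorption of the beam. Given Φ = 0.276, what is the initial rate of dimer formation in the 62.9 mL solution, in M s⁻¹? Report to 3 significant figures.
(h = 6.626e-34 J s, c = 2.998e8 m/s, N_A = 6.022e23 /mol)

Photon energy at 353 nm: hc/λ = (6.626e-34)(2.998e8)/(353e-9) = 5.627e-19 J.
Energy delivered: (20.8 W m⁻²)(7.79e-4 m²)(4764 s) = 77.19 J.
Photons incident: 77.19 / 5.627e-19 = 1.372e20, i.e. 1.372e20/6.022e23 = 2.278e-4 mol.
Product formed: 0.276 × 2.278e-4 = 6.287e-5 mol.
Rate: 6.287e-5 mol / (4764 s × 0.0629 L) = 2.10e-7 M s⁻¹.

2.10e-7 M s⁻¹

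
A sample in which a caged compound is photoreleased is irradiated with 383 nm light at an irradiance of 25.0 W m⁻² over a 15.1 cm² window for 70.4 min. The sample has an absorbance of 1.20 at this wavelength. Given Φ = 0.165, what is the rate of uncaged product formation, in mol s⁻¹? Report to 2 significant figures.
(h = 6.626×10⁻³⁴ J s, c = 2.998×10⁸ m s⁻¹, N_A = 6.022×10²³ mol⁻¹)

1.9×10⁻⁸ mol s⁻¹

Photon energy at 383 nm: hc/λ = (6.626×10⁻³⁴)(2.998×10⁸)/(383×10⁻⁹) = 5.187×10⁻¹⁹ J.
Energy delivered: (25.0 W m⁻²)(15.1×10⁻⁴ m²)(4224 s) = 159.5 J.
Photons incident: 159.5 / 5.187×10⁻¹⁹ = 3.075×10²⁰, i.e. 3.075×10²⁰/6.022×10²³ = 5.106×10⁻⁴ mol.
Fraction absorbed: 1 − 10^(−1.20) = 0.9369.
Photons absorbed: 0.9369 × 5.106×10⁻⁴ = 4.784×10⁻⁴ mol.
Product formed: 0.165 × 4.784×10⁻⁴ = 7.894×10⁻⁵ mol.
Rate: 7.894×10⁻⁵ / 4224 s = 1.9×10⁻⁸ mol s⁻¹.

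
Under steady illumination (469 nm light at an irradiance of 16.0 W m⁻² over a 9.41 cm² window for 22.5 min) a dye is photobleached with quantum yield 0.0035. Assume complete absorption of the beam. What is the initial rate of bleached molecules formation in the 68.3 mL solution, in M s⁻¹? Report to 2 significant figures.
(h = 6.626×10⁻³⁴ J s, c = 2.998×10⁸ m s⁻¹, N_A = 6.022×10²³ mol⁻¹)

Photon energy at 469 nm: hc/λ = (6.626×10⁻³⁴)(2.998×10⁸)/(469×10⁻⁹) = 4.236×10⁻¹⁹ J.
Energy delivered: (16.0 W m⁻²)(9.41×10⁻⁴ m²)(1350 s) = 20.33 J.
Photons incident: 20.33 / 4.236×10⁻¹⁹ = 4.799×10¹⁹, i.e. 4.799×10¹⁹/6.022×10²³ = 7.969×10⁻⁵ mol.
Product formed: 0.0035 × 7.969×10⁻⁵ = 2.789×10⁻⁷ mol.
Rate: 2.789×10⁻⁷ mol / (1350 s × 0.0683 L) = 3.0×10⁻⁹ M s⁻¹.

3.0×10⁻⁹ M s⁻¹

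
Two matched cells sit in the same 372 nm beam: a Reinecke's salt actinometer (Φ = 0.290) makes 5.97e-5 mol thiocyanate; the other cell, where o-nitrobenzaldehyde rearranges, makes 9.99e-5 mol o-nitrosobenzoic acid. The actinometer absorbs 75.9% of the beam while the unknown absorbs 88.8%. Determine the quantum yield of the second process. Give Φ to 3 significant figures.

Φ = 0.415

Photons absorbed by the actinometer: 5.97e-5 / 0.290 = 2.059e-4 mol.
Incident flux: 2.059e-4 / 0.759 = 2.713e-4 einstein.
Absorbed by unknown: 0.888 × 2.713e-4 = 2.409e-4 mol.
Φ(unknown) = 9.99e-5 / 2.409e-4 = 0.415.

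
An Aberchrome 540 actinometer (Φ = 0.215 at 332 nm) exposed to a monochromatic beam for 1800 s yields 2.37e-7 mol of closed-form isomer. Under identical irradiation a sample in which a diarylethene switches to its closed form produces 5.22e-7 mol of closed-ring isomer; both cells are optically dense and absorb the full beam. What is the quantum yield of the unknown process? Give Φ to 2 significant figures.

Photons absorbed by the actinometer: 2.37e-7 / 0.215 = 1.102e-6 mol.
Φ(unknown) = 5.22e-7 / 1.102e-6 = 0.47.

Φ = 0.47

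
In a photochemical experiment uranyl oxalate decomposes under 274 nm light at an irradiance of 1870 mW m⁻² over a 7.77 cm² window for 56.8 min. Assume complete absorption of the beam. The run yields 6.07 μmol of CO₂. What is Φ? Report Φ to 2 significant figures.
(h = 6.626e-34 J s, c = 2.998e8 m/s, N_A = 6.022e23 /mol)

Φ = 0.54

Product: 6.07 μmol = 6.07e-6 mol.
Photon energy at 274 nm: hc/λ = (6.626e-34)(2.998e8)/(274e-9) = 7.250e-19 J.
Energy delivered: (1870 mW m⁻²)(7.77e-4 m²)(3408 s) = 4.952 J.
Photons incident: 4.952 / 7.250e-19 = 6.830e18, i.e. 6.830e18/6.022e23 = 1.134e-5 mol.
Φ = 6.07e-6 mol / 1.134e-5 mol photons = 0.54.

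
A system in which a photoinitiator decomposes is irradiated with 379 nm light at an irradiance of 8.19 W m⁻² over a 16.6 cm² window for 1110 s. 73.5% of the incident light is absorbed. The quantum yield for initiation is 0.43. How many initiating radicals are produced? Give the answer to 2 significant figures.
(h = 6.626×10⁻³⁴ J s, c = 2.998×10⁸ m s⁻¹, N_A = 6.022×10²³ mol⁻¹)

Photon energy at 379 nm: hc/λ = (6.626×10⁻³⁴)(2.998×10⁸)/(379×10⁻⁹) = 5.241×10⁻¹⁹ J.
Energy delivered: (8.19 W m⁻²)(16.6×10⁻⁴ m²)(1110 s) = 15.09 J.
Photons incident: 15.09 / 5.241×10⁻¹⁹ = 2.879×10¹⁹, i.e. 2.879×10¹⁹/6.022×10²³ = 4.781×10⁻⁵ mol.
Photons absorbed: 0.735 × 4.781×10⁻⁵ = 3.514×10⁻⁵ mol.
Product: Φ × n_abs = 0.43 × 3.514×10⁻⁵ = 1.511×10⁻⁵ mol.
As a count: 1.511×10⁻⁵ × 6.022×10²³ = 9.1×10¹⁸.

9.1×10¹⁸ initiating radicals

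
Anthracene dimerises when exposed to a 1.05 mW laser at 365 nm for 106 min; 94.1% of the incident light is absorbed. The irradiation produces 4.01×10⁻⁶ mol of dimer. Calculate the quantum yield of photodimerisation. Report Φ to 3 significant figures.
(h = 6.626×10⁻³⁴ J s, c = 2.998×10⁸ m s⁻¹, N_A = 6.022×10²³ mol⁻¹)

Φ = 0.209

Photon energy at 365 nm: hc/λ = (6.626×10⁻³⁴)(2.998×10⁸)/(365×10⁻⁹) = 5.442×10⁻¹⁹ J.
Energy delivered: (1.05 mW)(6360 s) = 6.678 J.
Photons incident: 6.678 / 5.442×10⁻¹⁹ = 1.227×10¹⁹, i.e. 1.227×10¹⁹/6.022×10²³ = 2.038×10⁻⁵ mol.
Photons absorbed: 0.941 × 2.038×10⁻⁵ = 1.918×10⁻⁵ mol.
Φ = 4.01×10⁻⁶ mol / 1.918×10⁻⁵ mol photons = 0.209.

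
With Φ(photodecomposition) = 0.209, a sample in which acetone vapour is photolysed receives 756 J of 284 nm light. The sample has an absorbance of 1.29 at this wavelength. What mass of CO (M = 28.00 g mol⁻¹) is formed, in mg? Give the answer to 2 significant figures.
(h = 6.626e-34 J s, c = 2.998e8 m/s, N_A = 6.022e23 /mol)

Photon energy at 284 nm: hc/λ = (6.626e-34)(2.998e8)/(284e-9) = 6.995e-19 J.
Photons incident: 756 / 6.995e-19 = 1.081e21, i.e. 1.081e21/6.022e23 = 0.001795 mol.
Fraction absorbed: 1 − 10^(−1.29) = 0.9487.
Photons absorbed: 0.9487 × 0.001795 = 0.001703 mol.
Product: Φ × n_abs = 0.209 × 0.001703 = 3.559e-4 mol.
Mass: 3.559e-4 × 28.00 = 0.009965 g = 10 mg.

10 mg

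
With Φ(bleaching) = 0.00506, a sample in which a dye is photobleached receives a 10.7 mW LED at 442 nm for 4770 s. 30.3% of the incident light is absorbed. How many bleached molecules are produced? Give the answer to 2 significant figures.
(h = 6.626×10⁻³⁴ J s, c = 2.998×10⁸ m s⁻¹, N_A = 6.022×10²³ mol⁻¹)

Photon energy at 442 nm: hc/λ = (6.626×10⁻³⁴)(2.998×10⁸)/(442×10⁻⁹) = 4.494×10⁻¹⁹ J.
Energy delivered: (10.7 mW)(4770 s) = 51.04 J.
Photons incident: 51.04 / 4.494×10⁻¹⁹ = 1.136×10²⁰, i.e. 1.136×10²⁰/6.022×10²³ = 1.886×10⁻⁴ mol.
Photons absorbed: 0.303 × 1.886×10⁻⁴ = 5.715×10⁻⁵ mol.
Product: Φ × n_abs = 0.00506 × 5.715×10⁻⁵ = 2.892×10⁻⁷ mol.
As a count: 2.892×10⁻⁷ × 6.022×10²³ = 1.7×10¹⁷.

1.7×10¹⁷ bleached molecules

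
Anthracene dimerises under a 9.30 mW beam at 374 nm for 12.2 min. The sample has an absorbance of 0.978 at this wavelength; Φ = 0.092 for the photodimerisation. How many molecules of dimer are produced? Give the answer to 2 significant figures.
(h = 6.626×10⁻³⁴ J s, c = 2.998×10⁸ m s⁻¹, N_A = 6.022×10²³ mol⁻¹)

1.1×10¹⁸ molecules

Photon energy at 374 nm: hc/λ = (6.626×10⁻³⁴)(2.998×10⁸)/(374×10⁻⁹) = 5.311×10⁻¹⁹ J.
Energy delivered: (9.30 mW)(732 s) = 6.808 J.
Photons incident: 6.808 / 5.311×10⁻¹⁹ = 1.282×10¹⁹, i.e. 1.282×10¹⁹/6.022×10²³ = 2.129×10⁻⁵ mol.
Fraction absorbed: 1 − 10^(−0.978) = 0.8948.
Photons absorbed: 0.8948 × 2.129×10⁻⁵ = 1.905×10⁻⁵ mol.
Product: Φ × n_abs = 0.092 × 1.905×10⁻⁵ = 1.753×10⁻⁶ mol.
As a count: 1.753×10⁻⁶ × 6.022×10²³ = 1.1×10¹⁸.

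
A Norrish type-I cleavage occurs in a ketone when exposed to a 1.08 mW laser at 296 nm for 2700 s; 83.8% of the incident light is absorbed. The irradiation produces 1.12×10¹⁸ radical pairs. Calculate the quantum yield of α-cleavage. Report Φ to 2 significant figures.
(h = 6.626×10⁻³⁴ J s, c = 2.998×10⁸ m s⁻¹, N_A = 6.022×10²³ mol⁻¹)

Product: 1.12×10¹⁸ / 6.022×10²³ = 1.860×10⁻⁶ mol.
Photon energy at 296 nm: hc/λ = (6.626×10⁻³⁴)(2.998×10⁸)/(296×10⁻⁹) = 6.711×10⁻¹⁹ J.
Energy delivered: (1.08 mW)(2700 s) = 2.916 J.
Photons incident: 2.916 / 6.711×10⁻¹⁹ = 4.345×10¹⁸, i.e. 4.345×10¹⁸/6.022×10²³ = 7.215×10⁻⁶ mol.
Photons absorbed: 0.838 × 7.215×10⁻⁶ = 6.046×10⁻⁶ mol.
Φ = 1.860×10⁻⁶ mol / 6.046×10⁻⁶ mol photons = 0.31.

Φ = 0.31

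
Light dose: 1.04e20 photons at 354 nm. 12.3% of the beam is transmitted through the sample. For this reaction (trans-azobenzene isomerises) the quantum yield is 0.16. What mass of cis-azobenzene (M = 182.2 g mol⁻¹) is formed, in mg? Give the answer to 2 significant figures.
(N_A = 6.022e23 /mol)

Moles of photons: 1.04e20 / 6.022e23 = 1.727e-4 mol.
Fraction absorbed: 1 − 12.3/100 = 0.8770.
Photons absorbed: 0.8770 × 1.727e-4 = 1.515e-4 mol.
Product: Φ × n_abs = 0.16 × 1.515e-4 = 2.424e-5 mol.
Mass: 2.424e-5 × 182.2 = 0.004417 g = 4.4 mg.

4.4 mg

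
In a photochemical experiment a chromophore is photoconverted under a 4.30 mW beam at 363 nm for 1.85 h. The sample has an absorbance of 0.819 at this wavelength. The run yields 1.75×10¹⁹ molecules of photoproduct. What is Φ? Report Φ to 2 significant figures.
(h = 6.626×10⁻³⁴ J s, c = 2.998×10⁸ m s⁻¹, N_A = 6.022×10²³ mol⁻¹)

Φ = 0.39

Product: 1.75×10¹⁹ / 6.022×10²³ = 2.906×10⁻⁵ mol.
Photon energy at 363 nm: hc/λ = (6.626×10⁻³⁴)(2.998×10⁸)/(363×10⁻⁹) = 5.472×10⁻¹⁹ J.
Energy delivered: (4.30 mW)(6660 s) = 28.64 J.
Photons incident: 28.64 / 5.472×10⁻¹⁹ = 5.234×10¹⁹, i.e. 5.234×10¹⁹/6.022×10²³ = 8.691×10⁻⁵ mol.
Fraction absorbed: 1 − 10^(−0.819) = 0.8483.
Photons absorbed: 0.8483 × 8.691×10⁻⁵ = 7.373×10⁻⁵ mol.
Φ = 2.906×10⁻⁵ mol / 7.373×10⁻⁵ mol photons = 0.39.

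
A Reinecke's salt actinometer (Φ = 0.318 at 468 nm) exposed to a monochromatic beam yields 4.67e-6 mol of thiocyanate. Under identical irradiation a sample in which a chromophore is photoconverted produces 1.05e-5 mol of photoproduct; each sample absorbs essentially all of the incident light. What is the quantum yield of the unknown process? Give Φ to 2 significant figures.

Photons absorbed by the actinometer: 4.67e-6 / 0.318 = 1.469e-5 mol.
Φ(unknown) = 1.05e-5 / 1.469e-5 = 0.71.

Φ = 0.71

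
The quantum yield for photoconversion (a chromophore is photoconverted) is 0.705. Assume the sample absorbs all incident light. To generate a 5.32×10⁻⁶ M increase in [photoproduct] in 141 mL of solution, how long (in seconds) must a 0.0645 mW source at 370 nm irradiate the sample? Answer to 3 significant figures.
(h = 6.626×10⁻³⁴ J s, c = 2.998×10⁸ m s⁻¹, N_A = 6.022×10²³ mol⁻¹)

t ≈ 5330 s

Product: (5.32×10⁻⁶ M)(0.141 L) = 7.501×10⁻⁷ mol.
Photons that must be absorbed: 7.501×10⁻⁷ / 0.705 = 1.064×10⁻⁶ mol.
Photon energy: hc/λ = 5.369×10⁻¹⁹ J; per mole, 3.233×10⁵ J mol⁻¹.
Energy required: 1.064×10⁻⁶ × 3.233×10⁵ = 0.3440 J.
Time: 0.3440 J / 6.45e-05 W = 5330 s.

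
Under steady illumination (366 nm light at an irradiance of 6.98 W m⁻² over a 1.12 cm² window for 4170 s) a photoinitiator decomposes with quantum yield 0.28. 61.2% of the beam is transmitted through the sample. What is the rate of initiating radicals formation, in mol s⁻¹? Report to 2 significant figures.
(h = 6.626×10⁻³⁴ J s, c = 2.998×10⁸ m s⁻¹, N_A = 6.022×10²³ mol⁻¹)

2.6×10⁻¹⁰ mol s⁻¹

Photon energy at 366 nm: hc/λ = (6.626×10⁻³⁴)(2.998×10⁸)/(366×10⁻⁹) = 5.428×10⁻¹⁹ J.
Energy delivered: (6.98 W m⁻²)(1.12×10⁻⁴ m²)(4170 s) = 3.260 J.
Photons incident: 3.260 / 5.428×10⁻¹⁹ = 6.006×10¹⁸, i.e. 6.006×10¹⁸/6.022×10²³ = 9.973×10⁻⁶ mol.
Fraction absorbed: 1 − 61.2/100 = 0.3880.
Photons absorbed: 0.3880 × 9.973×10⁻⁶ = 3.870×10⁻⁶ mol.
Product formed: 0.28 × 3.870×10⁻⁶ = 1.084×10⁻⁶ mol.
Rate: 1.084×10⁻⁶ / 4170 s = 2.6×10⁻¹⁰ mol s⁻¹.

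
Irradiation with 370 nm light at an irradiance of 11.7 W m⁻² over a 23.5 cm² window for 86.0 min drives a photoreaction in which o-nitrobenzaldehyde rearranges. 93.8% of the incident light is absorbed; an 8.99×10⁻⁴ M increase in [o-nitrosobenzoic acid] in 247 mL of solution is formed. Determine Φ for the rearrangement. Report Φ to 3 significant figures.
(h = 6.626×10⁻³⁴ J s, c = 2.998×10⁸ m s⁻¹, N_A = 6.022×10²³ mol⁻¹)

Φ = 0.539

Product: (8.99×10⁻⁴ M)(0.247 L) = 2.221×10⁻⁴ mol.
Photon energy at 370 nm: hc/λ = (6.626×10⁻³⁴)(2.998×10⁸)/(370×10⁻⁹) = 5.369×10⁻¹⁹ J.
Energy delivered: (11.7 W m⁻²)(23.5×10⁻⁴ m²)(5160 s) = 141.9 J.
Photons incident: 141.9 / 5.369×10⁻¹⁹ = 2.643×10²⁰, i.e. 2.643×10²⁰/6.022×10²³ = 4.389×10⁻⁴ mol.
Photons absorbed: 0.938 × 4.389×10⁻⁴ = 4.117×10⁻⁴ mol.
Φ = 2.221×10⁻⁴ mol / 4.117×10⁻⁴ mol photons = 0.539.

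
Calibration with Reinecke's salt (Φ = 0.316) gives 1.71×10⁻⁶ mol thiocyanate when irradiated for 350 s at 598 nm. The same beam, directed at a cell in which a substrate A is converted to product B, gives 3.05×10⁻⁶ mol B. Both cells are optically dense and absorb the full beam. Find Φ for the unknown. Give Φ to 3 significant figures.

Photons absorbed by the actinometer: 1.71×10⁻⁶ / 0.316 = 5.411×10⁻⁶ mol.
Φ(unknown) = 3.05×10⁻⁶ / 5.411×10⁻⁶ = 0.564.

Φ = 0.564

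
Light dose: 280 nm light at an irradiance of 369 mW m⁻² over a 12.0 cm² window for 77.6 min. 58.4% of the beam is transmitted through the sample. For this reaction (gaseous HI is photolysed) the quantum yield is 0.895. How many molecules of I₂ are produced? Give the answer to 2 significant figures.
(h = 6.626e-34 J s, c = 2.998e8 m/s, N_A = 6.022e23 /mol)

Photon energy at 280 nm: hc/λ = (6.626e-34)(2.998e8)/(280e-9) = 7.095e-19 J.
Energy delivered: (369 mW m⁻²)(12.0e-4 m²)(4656 s) = 2.062 J.
Photons incident: 2.062 / 7.095e-19 = 2.906e18, i.e. 2.906e18/6.022e23 = 4.826e-6 mol.
Fraction absorbed: 1 − 58.4/100 = 0.4160.
Photons absorbed: 0.4160 × 4.826e-6 = 2.008e-6 mol.
Product: Φ × n_abs = 0.895 × 2.008e-6 = 1.797e-6 mol.
As a count: 1.797e-6 × 6.022e23 = 1.1e18.

1.1e18 molecules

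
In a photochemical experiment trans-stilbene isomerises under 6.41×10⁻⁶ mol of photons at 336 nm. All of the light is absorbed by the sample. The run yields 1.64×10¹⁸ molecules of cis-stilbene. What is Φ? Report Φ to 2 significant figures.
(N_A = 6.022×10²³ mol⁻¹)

Product: 1.64×10¹⁸ / 6.022×10²³ = 2.723×10⁻⁶ mol.
Φ = 2.723×10⁻⁶ mol / 6.41×10⁻⁶ mol photons = 0.42.

Φ = 0.42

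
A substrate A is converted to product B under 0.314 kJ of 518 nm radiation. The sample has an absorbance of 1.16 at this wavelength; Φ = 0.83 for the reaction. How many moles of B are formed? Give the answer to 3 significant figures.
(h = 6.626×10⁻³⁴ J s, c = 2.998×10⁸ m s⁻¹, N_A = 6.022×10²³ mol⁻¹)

0.00105 mol

Photon energy at 518 nm: hc/λ = (6.626×10⁻³⁴)(2.998×10⁸)/(518×10⁻⁹) = 3.835×10⁻¹⁹ J.
Incident energy: 0.314 kJ = 314 J.
Photons incident: 314 / 3.835×10⁻¹⁹ = 8.188×10²⁰, i.e. 8.188×10²⁰/6.022×10²³ = 0.001360 mol.
Fraction absorbed: 1 − 10^(−1.16) = 0.9308.
Photons absorbed: 0.9308 × 0.001360 = 0.001266 mol.
Product: Φ × n_abs = 0.83 × 0.001266 = 0.001051 mol.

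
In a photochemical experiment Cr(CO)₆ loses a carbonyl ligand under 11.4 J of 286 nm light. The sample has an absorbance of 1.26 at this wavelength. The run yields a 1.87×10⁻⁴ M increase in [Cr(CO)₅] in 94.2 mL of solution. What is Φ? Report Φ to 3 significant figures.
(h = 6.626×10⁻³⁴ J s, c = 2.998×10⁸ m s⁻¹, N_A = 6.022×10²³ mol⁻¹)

Φ = 0.684

Product: (1.87×10⁻⁴ M)(0.0942 L) = 1.762×10⁻⁵ mol.
Photon energy at 286 nm: hc/λ = (6.626×10⁻³⁴)(2.998×10⁸)/(286×10⁻⁹) = 6.946×10⁻¹⁹ J.
Photons incident: 11.4 / 6.946×10⁻¹⁹ = 1.641×10¹⁹, i.e. 1.641×10¹⁹/6.022×10²³ = 2.725×10⁻⁵ mol.
Fraction absorbed: 1 − 10^(−1.26) = 0.9450.
Photons absorbed: 0.9450 × 2.725×10⁻⁵ = 2.575×10⁻⁵ mol.
Φ = 1.762×10⁻⁵ mol / 2.575×10⁻⁵ mol photons = 0.684.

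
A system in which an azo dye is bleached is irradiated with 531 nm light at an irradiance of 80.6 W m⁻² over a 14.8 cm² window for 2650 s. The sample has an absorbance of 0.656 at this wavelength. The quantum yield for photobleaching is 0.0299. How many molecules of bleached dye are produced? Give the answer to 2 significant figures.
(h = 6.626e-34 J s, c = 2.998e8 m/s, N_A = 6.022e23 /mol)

2.0e19 molecules

Photon energy at 531 nm: hc/λ = (6.626e-34)(2.998e8)/(531e-9) = 3.741e-19 J.
Energy delivered: (80.6 W m⁻²)(14.8e-4 m²)(2650 s) = 316.1 J.
Photons incident: 316.1 / 3.741e-19 = 8.450e20, i.e. 8.450e20/6.022e23 = 0.001403 mol.
Fraction absorbed: 1 − 10^(−0.656) = 0.7792.
Photons absorbed: 0.7792 × 0.001403 = 0.001093 mol.
Product: Φ × n_abs = 0.0299 × 0.001093 = 3.268e-5 mol.
As a count: 3.268e-5 × 6.022e23 = 2.0e19.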